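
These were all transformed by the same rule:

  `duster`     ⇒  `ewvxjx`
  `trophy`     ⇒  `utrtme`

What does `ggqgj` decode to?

Each letter shifts forward by (position + 1), i.e. 1, 2, 3, … — the shift grows by one for each successive letter.
Undoing it on ggqgj: g−1=f, g−2=e, q−3=n, g−4=c, j−5=e.

fence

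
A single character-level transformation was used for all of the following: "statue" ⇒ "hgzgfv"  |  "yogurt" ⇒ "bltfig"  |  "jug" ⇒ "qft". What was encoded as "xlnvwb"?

This is the alphabet-reversal cipher (Atbash): a becomes z, b becomes y, etc.
Reversing it on xlnvwb: x↔c, l↔o, n↔m, v↔e, w↔d, b↔y.

comedy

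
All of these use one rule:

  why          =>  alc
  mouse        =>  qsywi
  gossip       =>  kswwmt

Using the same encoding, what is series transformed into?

wivmiw

Compare letters: w→a is +4, h→l is +4, y→c is +4 — a constant shift. This is a Caesar cipher with shift 4.
For series: s+4=w, e+4=i, r+4=v, i+4=m, e+4=i, s+4=w.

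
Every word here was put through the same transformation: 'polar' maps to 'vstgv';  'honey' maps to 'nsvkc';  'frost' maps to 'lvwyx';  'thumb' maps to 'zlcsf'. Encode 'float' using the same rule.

lpwgx

It's a Vigenère-style cipher with numeric key [6,4,8]: position i shifts by key[i mod 3].
For float: f+6=l, l+4=p, o+8=w, a+6=g, t+4=x.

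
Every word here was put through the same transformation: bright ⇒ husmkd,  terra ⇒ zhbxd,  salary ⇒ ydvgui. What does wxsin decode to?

Shifts by position in bright: pos 0: b→h (+6), pos 1: r→u (+3), pos 2: i→s (+10), pos 3: g→m (+6), pos 4: h→k (+3), pos 5: t→d (+10) — repeating every 3. A repeating key of period 3 is used — shifts +6, +3, +10 over and over.
Undoing it on wxsin: w−6=q, x−3=u, s−10=i, i−6=c, n−3=k.

quick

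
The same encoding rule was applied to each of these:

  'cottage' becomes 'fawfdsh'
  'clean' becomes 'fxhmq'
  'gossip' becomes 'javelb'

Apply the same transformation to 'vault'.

Shifts by position in cottage: pos 0: c→f (+3), pos 1: o→a (+12), pos 2: t→w (+3), pos 3: t→f (+12) — repeating every 2. It's a Vigenère-style cipher with numeric key [3,12]: position i shifts by key[i mod 2].
For vault: v+3=y, a+12=m, u+3=x, l+12=x, t+3=w.

ymxxw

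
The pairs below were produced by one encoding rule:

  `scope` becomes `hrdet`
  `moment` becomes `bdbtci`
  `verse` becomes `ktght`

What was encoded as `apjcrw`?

launch

Each letter is shifted forward by 15 in the alphabet (a Caesar shift of +15).
Decoding apjcrw: a−15=l, p−15=a, j−15=u, c−15=n, r−15=c, w−15=h.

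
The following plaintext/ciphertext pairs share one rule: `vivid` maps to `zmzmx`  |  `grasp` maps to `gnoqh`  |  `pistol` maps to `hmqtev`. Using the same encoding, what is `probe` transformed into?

hnera

Each letter's alphabet position (a=0..z=25) is mapped through 3·x+14 mod 26 — an affine cipher.
For probe: p(15)→3·15+14≡7=h; r(17)→3·17+14≡13=n; o(14)→3·14+14≡4=e; b(1)→3·1+14≡17=r; e(4)→3·4+14≡0=a (all mod 26).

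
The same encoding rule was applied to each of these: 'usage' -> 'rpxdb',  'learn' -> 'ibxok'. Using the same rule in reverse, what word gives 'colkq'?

front

This is a Caesar cipher with shift 23.
Decoding colkq: c−23=f, o−23=r, l−23=o, k−23=n, q−23=t.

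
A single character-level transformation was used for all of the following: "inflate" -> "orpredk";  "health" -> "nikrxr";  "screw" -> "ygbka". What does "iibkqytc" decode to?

ceremony

Shifts by position in inflate: pos 0: i→o (+6), pos 1: n→r (+4), pos 2: f→p (+10), pos 3: l→r (+6), pos 4: a→e (+4), pos 5: t→d (+10) — repeating every 3. The shifts repeat in a cycle of length 3: positions 0,1,… shift by +6, +4, +10, then the pattern repeats.
Decoding iibkqytc: i−6=c, i−4=e, b−10=r, k−6=e, q−4=m, y−10=o, t−6=n, c−4=y.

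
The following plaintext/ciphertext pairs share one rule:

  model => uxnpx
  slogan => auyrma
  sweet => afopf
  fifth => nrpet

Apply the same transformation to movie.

uxftq

In model: m→u is +8, o→x is +9, d→n is +10, e→p is +11 — the shift increases by 1 each position. Letter i (0-indexed) is shifted by i+8, so successive shifts are 8, 9, 10, ….
Applying it to movie: m+8=u, o+9=x, v+10=f, i+11=t, e+12=q.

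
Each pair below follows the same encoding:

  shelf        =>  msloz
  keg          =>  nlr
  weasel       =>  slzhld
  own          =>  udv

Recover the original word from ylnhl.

The output letters match the input read backwards, each shifted +7: shelf reversed is flehs. Two steps: reverse the string, then apply a Caesar shift of +7.
Undoing it on ylnhl: shift back: y−7=r, l−7=e, n−7=g, h−7=a, l−7=e → regae; then reverse → eager.

eager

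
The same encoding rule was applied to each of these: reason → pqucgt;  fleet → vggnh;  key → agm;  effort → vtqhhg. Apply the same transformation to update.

gvcfrw

The output letters match the input read backwards, each shifted +2: reason reversed is nosaer. Two steps: reverse the string, then apply a Caesar shift of +2.
Applying it to update: reverse → etadpu; then shift: e+2=g, t+2=v, a+2=c, d+2=f, p+2=r, u+2=w.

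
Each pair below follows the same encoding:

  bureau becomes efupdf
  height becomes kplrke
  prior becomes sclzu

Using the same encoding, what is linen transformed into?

otqpq

Shifts by position in bureau: pos 0: b→e (+3), pos 1: u→f (+11), pos 2: r→u (+3), pos 3: e→p (+11) — repeating every 2. The shifts repeat in a cycle of length 2: positions 0,1,… shift by +3, +11, then the pattern repeats.
On linen: l+3=o, i+11=t, n+3=q, e+11=p, n+3=q.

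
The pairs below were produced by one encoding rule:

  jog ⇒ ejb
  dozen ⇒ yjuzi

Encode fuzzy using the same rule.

apuut

It's a constant shift of +21 (ROT21).
For fuzzy: f+21=a, u+21=p, z+21=u, z+21=u, y+21=t.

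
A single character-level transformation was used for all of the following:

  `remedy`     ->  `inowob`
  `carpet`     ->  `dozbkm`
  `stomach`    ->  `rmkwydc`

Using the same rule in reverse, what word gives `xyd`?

The output letters match the input read backwards, each shifted +10: remedy reversed is ydemer. Read the word backwards and shift each letter +10.
Decoding xyd: shift back: x−10=n, y−10=o, d−10=t → not; then reverse → ton.

ton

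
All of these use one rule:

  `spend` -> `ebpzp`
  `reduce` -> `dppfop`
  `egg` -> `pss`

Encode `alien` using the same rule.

lxtpz

The shift depends on letter class: consonant s→e is +12, but vowel e→p is +11. The rule splits by letter class: vowels +11, consonants +12.
Applying it to alien: a(vowel)+11=l, l(cons)+12=x, i(vowel)+11=t, e(vowel)+11=p, n(cons)+12=z.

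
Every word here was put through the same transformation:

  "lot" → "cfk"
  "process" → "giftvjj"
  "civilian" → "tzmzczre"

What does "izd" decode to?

Compare letters: l→c is +17, o→f is +17, t→k is +17 — a constant shift. It's a constant shift of +17 (ROT17).
Decoding izd: i−17=r, z−17=i, d−17=m.

rim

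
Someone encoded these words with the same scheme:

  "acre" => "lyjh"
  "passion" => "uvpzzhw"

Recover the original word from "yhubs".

The output letters match the input read backwards, each shifted +7: acre reversed is erca. The word is reversed, then every letter is shifted forward by 7.
Reversing it on yhubs: shift back: y−7=r, h−7=a, u−7=n, b−7=u, s−7=l → ranul; then reverse → lunar.

lunar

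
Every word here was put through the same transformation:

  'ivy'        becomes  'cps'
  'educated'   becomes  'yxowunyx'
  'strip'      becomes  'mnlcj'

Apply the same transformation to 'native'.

Compare letters: i→c is +20, v→p is +20, y→s is +20 — a constant shift. This is a Caesar cipher with shift 20.
Applying it to native: n+20=h, a+20=u, t+20=n, i+20=c, v+20=p, e+20=y.

huncpy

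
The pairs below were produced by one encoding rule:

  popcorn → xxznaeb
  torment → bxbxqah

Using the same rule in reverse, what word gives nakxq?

frame

Letter i (0-indexed) is shifted by i+8, so successive shifts are 8, 9, 10, ….
Undoing it on nakxq: n−8=f, a−9=r, k−10=a, x−11=m, q−12=e.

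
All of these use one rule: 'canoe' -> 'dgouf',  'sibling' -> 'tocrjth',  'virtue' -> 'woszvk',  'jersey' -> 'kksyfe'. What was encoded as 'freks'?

elder

Shifts by position in canoe: pos 0: c→d (+1), pos 1: a→g (+6), pos 2: n→o (+1), pos 3: o→u (+6) — repeating every 2. A repeating key of period 2 is used — shifts +1, +6 over and over.
Reversing it on freks: f−1=e, r−6=l, e−1=d, k−6=e, s−1=r.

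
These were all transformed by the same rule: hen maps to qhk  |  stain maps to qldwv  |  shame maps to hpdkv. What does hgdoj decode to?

The output letters match the input read backwards, each shifted +3: hen reversed is neh. Two steps: reverse the string, then apply a Caesar shift of +3.
Reversing it on hgdoj: shift back: h−3=e, g−3=d, d−3=a, o−3=l, j−3=g → edalg; then reverse → glade.

glade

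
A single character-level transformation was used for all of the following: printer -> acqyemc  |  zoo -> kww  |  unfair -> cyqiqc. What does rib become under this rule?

cqm

The shift depends on letter class: consonant p→a is +11, but vowel i→q is +8. Vowels shift forward by 8 and consonants shift forward by 11.
On rib: r(cons)+11=c, i(vowel)+8=q, b(cons)+11=m.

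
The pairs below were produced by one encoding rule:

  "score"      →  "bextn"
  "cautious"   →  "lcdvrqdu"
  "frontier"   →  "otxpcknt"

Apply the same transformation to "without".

fkcjxwc

Shifts by position in score: pos 0: s→b (+9), pos 1: c→e (+2), pos 2: o→x (+9), pos 3: r→t (+2) — repeating every 2. The shifts repeat in a cycle of length 2: positions 0,1,… shift by +9, +2, then the pattern repeats.
For without: w+9=f, i+2=k, t+9=c, h+2=j, o+9=x, u+2=w, t+9=c.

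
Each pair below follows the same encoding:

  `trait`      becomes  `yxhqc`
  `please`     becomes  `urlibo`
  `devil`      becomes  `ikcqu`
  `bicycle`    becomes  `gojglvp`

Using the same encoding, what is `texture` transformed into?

ykebdbp

The shift increases by 1 at each position, starting from +5: 5, 6, 7, ….
On texture: t+5=y, e+6=k, x+7=e, t+8=b, u+9=d, r+10=b, e+11=p.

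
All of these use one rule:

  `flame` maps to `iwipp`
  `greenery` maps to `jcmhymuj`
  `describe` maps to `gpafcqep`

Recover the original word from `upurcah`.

The shifts repeat in a cycle of length 3: positions 0,1,… shift by +3, +11, +8, then the pattern repeats.
Undoing it on upurcah: u−3=r, p−11=e, u−8=m, r−3=o, c−11=r, a−8=s, h−3=e.

remorse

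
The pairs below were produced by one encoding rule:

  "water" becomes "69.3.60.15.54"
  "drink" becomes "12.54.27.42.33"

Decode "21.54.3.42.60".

Each letter becomes 3×(its alphabet position, a=1..z=26).
Undoing it on 21.54.3.42.60: 21→(21−0)÷3=7=g, 54→(54−0)÷3=18=r, 3→(3−0)÷3=1=a, 42→(42−0)÷3=14=n, 60→(60−0)÷3=20=t.

grant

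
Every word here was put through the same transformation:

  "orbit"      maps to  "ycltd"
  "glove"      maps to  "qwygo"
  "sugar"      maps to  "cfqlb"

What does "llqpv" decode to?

bagel

Shifts by position in orbit: pos 0: o→y (+10), pos 1: r→c (+11), pos 2: b→l (+10), pos 3: i→t (+11) — repeating every 2. It's a Vigenère-style cipher with numeric key [10,11]: position i shifts by key[i mod 2].
Decoding llqpv: l−10=b, l−11=a, q−10=g, p−11=e, v−10=l.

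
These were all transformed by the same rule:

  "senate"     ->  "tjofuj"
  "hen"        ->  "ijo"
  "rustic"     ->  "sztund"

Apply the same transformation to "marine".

The shift depends on letter class: consonant s→t is +1, but vowel e→j is +5. Vowels shift forward by 5 and consonants shift forward by 1.
On marine: m(cons)+1=n, a(vowel)+5=f, r(cons)+1=s, i(vowel)+5=n, n(cons)+1=o, e(vowel)+5=j.

nfsnoj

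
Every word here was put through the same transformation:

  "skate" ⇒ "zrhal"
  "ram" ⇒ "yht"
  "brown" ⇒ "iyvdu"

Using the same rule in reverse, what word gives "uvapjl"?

Each letter is shifted forward by 7 in the alphabet (a Caesar shift of +7).
Decoding uvapjl: u−7=n, v−7=o, a−7=t, p−7=i, j−7=c, l−7=e.

notice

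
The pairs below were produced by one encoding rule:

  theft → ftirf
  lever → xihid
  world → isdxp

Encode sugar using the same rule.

The shift depends on letter class: consonant t→f is +12, but vowel e→i is +4. Two shifts are in play — +4 for a/e/i/o/u, +12 for every other letter.
On sugar: s(cons)+12=e, u(vowel)+4=y, g(cons)+12=s, a(vowel)+4=e, r(cons)+12=d.

eysed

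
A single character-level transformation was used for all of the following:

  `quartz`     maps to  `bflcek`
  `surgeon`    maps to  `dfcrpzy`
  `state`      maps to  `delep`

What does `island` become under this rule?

Compare letters: q→b is +11, u→f is +11, a→l is +11 — a constant shift. This is a Caesar cipher with shift 11.
Applying it to island: i+11=t, s+11=d, l+11=w, a+11=l, n+11=y, d+11=o.

tdwlyo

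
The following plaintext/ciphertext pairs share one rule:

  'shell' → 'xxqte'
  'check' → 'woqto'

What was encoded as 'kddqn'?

The output letters match the input read backwards, each shifted +12: shell reversed is llehs. Two steps: reverse the string, then apply a Caesar shift of +12.
Undoing it on kddqn: shift back: k−12=y, d−12=r, d−12=r, q−12=e, n−12=b → yrreb; then reverse → berry.

berry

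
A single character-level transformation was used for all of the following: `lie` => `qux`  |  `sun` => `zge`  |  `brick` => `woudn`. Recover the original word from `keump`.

The word is reversed, then every letter is shifted forward by 12.
Reversing it on keump: shift back: k−12=y, e−12=s, u−12=i, m−12=a, p−12=d → ysiad; then reverse → daisy.

daisy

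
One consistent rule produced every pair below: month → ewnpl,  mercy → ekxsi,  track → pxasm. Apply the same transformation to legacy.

m(12)→e(4) and o(14)→w(22) fit y≡9x+0 (mod 26); the inverse of 9 mod 26 is 3. This is an affine cipher: with a=0,…,z=25, each position x becomes (9x+0) mod 26.
Applying it to legacy: l(11)→9·11+0≡21=v; e(4)→9·4+0≡10=k; g(6)→9·6+0≡2=c; a(0)→9·0+0≡0=a; c(2)→9·2+0≡18=s; y(24)→9·24+0≡8=i (all mod 26).

vkcasi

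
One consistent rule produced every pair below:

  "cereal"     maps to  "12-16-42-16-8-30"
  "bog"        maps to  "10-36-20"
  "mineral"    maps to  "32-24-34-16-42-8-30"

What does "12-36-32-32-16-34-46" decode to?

c(#3)→12 and e(#5)→16: differences scale by 2, so n = 2·pos + 6. Each letter becomes 2×(its alphabet position, a=1..z=26) + 6.
Decoding 12-36-32-32-16-34-46: 12→(12−6)÷2=3=c, 36→(36−6)÷2=15=o, 32→(32−6)÷2=13=m, 32→(32−6)÷2=13=m, 16→(16−6)÷2=5=e, 34→(34−6)÷2=14=n, 46→(46−6)÷2=20=t.

comment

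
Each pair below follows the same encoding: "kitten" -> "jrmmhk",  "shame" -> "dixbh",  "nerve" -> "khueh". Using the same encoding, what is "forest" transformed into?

k(10)→j(9) and i(8)→r(17) fit y≡9x+23 (mod 26); the inverse of 9 mod 26 is 3. This is an affine cipher: with a=0,…,z=25, each position x becomes (9x+23) mod 26.
Applying it to forest: f(5)→9·5+23≡16=q; o(14)→9·14+23≡19=t; r(17)→9·17+23≡20=u; e(4)→9·4+23≡7=h; s(18)→9·18+23≡3=d; t(19)→9·19+23≡12=m (all mod 26).

qtuhdm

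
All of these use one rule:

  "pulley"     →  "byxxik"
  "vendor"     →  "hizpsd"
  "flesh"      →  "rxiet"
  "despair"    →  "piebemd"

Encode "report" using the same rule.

dibsdf

The rule splits by letter class: vowels +4, consonants +12.
For report: r(cons)+12=d, e(vowel)+4=i, p(cons)+12=b, o(vowel)+4=s, r(cons)+12=d, t(cons)+12=f.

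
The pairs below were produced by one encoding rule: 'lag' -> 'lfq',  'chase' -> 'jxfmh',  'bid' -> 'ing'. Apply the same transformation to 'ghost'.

yxtml

Read the word backwards and shift each letter +5.
On ghost: reverse → tsohg; then shift: t+5=y, s+5=x, o+5=t, h+5=m, g+5=l.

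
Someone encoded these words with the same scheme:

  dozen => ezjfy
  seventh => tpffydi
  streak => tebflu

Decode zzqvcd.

Shifts by position in dozen: pos 0: d→e (+1), pos 1: o→z (+11), pos 2: z→j (+10), pos 3: e→f (+1), pos 4: n→y (+11) — repeating every 3. The shifts repeat in a cycle of length 3: positions 0,1,… shift by +1, +11, +10, then the pattern repeats.
Decoding zzqvcd: z−1=y, z−11=o, q−10=g, v−1=u, c−11=r, d−10=t.

yogurt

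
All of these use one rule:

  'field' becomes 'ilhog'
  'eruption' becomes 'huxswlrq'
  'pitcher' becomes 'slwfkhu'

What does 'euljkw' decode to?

Compare letters: f→i is +3, i→l is +3, e→h is +3 — a constant shift. It's a constant shift of +3 (ROT3).
Undoing it on euljkw: e−3=b, u−3=r, l−3=i, j−3=g, k−3=h, w−3=t.

bright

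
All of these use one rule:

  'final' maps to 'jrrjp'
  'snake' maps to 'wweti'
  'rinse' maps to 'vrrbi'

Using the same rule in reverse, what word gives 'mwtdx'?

A repeating key of period 2 is used — shifts +4, +9 over and over.
Reversing it on mwtdx: m−4=i, w−9=n, t−4=p, d−9=u, x−4=t.

input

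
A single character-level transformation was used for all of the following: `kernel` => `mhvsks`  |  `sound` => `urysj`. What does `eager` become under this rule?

gdkjx

In kernel: k→m is +2, e→h is +3, r→v is +4, n→s is +5 — the shift increases by 1 each position. Letter i (0-indexed) is shifted by i+2, so successive shifts are 2, 3, 4, ….
On eager: e+2=g, a+3=d, g+4=k, e+5=j, r+6=x.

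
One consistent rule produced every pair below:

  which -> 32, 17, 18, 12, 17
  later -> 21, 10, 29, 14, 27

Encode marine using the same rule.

22, 10, 27, 18, 23, 14

Each letter is replaced by its alphabet position (a=1..z=26) + 9.
Applying it to marine: m=13→22, a=1→10, r=18→27, i=9→18, n=14→23, e=5→14.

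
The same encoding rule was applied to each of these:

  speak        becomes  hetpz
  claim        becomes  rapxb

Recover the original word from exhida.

Each letter is shifted forward by 15 in the alphabet (a Caesar shift of +15).
Undoing it on exhida: e−15=p, x−15=i, h−15=s, i−15=t, d−15=o, a−15=l.

pistol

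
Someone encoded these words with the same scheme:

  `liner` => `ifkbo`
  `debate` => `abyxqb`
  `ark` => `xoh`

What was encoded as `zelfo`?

choir

Compare letters: l→i is +23, i→f is +23, n→k is +23 — a constant shift. Each letter is shifted forward by 23 in the alphabet (a Caesar shift of +23).
Reversing it on zelfo: z−23=c, e−23=h, l−23=o, f−23=i, o−23=r.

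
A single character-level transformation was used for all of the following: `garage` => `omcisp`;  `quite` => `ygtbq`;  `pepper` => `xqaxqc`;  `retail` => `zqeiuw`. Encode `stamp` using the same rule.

aflub

Shifts by position in garage: pos 0: g→o (+8), pos 1: a→m (+12), pos 2: r→c (+11), pos 3: a→i (+8), pos 4: g→s (+12), pos 5: e→p (+11) — repeating every 3. A repeating key of period 3 is used — shifts +8, +12, +11 over and over.
For stamp: s+8=a, t+12=f, a+11=l, m+8=u, p+12=b.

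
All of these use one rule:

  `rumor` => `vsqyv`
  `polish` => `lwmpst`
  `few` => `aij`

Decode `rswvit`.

person

The output letters match the input read backwards, each shifted +4: rumor reversed is romur. Read the word backwards and shift each letter +4.
Reversing it on rswvit: shift back: r−4=n, s−4=o, w−4=s, v−4=r, i−4=e, t−4=p → nosrep; then reverse → person.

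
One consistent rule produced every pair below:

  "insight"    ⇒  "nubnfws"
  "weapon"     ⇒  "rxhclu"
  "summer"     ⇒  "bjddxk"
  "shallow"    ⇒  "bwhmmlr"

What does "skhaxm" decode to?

travel

i(8)→n(13) and n(13)→u(20) fit y≡17x+7 (mod 26); the inverse of 17 mod 26 is 23. Each letter's alphabet position (a=0..z=25) is mapped through 17·x+7 mod 26 — an affine cipher.
Undoing it on skhaxm: s(18)→23·(18−7)≡19=t; k(10)→23·(10−7)≡17=r; h(7)→23·(7−7)≡0=a; a(0)→23·(0−7)≡21=v; x(23)→23·(23−7)≡4=e; m(12)→23·(12−7)≡11=l (all mod 26).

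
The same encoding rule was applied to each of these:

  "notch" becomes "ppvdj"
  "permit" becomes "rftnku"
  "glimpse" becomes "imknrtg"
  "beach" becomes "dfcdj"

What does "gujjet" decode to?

ethics

Shifts by position in notch: pos 0: n→p (+2), pos 1: o→p (+1), pos 2: t→v (+2), pos 3: c→d (+1) — repeating every 2. The shifts repeat in a cycle of length 2: positions 0,1,… shift by +2, +1, then the pattern repeats.
Undoing it on gujjet: g−2=e, u−1=t, j−2=h, j−1=i, e−2=c, t−1=s.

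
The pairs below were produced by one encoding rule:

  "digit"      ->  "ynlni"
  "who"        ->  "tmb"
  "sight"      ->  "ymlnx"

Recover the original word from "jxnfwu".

The output letters match the input read backwards, each shifted +5: digit reversed is tigid. Read the word backwards and shift each letter +5.
Reversing it on jxnfwu: shift back: j−5=e, x−5=s, n−5=i, f−5=a, w−5=r, u−5=p → esiarp; then reverse → praise.

praise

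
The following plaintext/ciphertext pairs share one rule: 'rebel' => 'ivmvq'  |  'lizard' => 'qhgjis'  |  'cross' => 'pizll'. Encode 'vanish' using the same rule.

ujwhle

r(17)→i(8) and e(4)→v(21) fit y≡3x+9 (mod 26); the inverse of 3 mod 26 is 9. Each letter's alphabet position (a=0..z=25) is mapped through 3·x+9 mod 26 — an affine cipher.
For vanish: v(21)→3·21+9≡20=u; a(0)→3·0+9≡9=j; n(13)→3·13+9≡22=w; i(8)→3·8+9≡7=h; s(18)→3·18+9≡11=l; h(7)→3·7+9≡4=e (all mod 26).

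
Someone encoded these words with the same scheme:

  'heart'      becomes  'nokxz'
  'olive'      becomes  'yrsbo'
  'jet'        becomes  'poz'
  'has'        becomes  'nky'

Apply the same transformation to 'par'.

vkx

The shift depends on letter class: consonant h→n is +6, but vowel e→o is +10. Two shifts are in play — +10 for a/e/i/o/u, +6 for every other letter.
For par: p(cons)+6=v, a(vowel)+10=k, r(cons)+6=x.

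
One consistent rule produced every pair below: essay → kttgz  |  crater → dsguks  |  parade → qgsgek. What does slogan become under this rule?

tmuhgo

The shift depends on letter class: consonant s→t is +1, but vowel e→k is +6. Two shifts are in play — +6 for a/e/i/o/u, +1 for every other letter.
On slogan: s(cons)+1=t, l(cons)+1=m, o(vowel)+6=u, g(cons)+1=h, a(vowel)+6=g, n(cons)+1=o.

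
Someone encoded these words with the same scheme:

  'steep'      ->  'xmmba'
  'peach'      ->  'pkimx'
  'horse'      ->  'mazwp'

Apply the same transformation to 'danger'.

The word is reversed, then every letter is shifted forward by 8.
For danger: reverse → regnad; then shift: r+8=z, e+8=m, g+8=o, n+8=v, a+8=i, d+8=l.

zmovil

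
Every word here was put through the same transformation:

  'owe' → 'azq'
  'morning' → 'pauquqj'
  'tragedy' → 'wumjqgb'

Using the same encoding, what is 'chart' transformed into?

fkmuw

The shift depends on letter class: consonant w→z is +3, but vowel o→a is +12. Vowels shift forward by 12 and consonants shift forward by 3.
Applying it to chart: c(cons)+3=f, h(cons)+3=k, a(vowel)+12=m, r(cons)+3=u, t(cons)+3=w.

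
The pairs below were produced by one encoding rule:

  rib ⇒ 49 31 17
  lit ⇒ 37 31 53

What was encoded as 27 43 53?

r(#18)→49 and i(#9)→31: differences scale by 2, so n = 2·pos + 13. Each letter becomes 2×(its alphabet position, a=1..z=26) + 13.
Decoding 27 43 53: 27→(27−13)÷2=7=g, 43→(43−13)÷2=15=o, 53→(53−13)÷2=20=t.

got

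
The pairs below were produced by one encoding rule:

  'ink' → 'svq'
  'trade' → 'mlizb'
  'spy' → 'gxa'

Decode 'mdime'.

weave

The output letters match the input read backwards, each shifted +8: ink reversed is kni. Two steps: reverse the string, then apply a Caesar shift of +8.
Reversing it on mdime: shift back: m−8=e, d−8=v, i−8=a, m−8=e, e−8=w → evaew; then reverse → weave.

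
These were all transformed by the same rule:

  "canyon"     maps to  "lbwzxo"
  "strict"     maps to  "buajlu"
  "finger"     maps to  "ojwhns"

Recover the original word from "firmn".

while

Shifts by position in canyon: pos 0: c→l (+9), pos 1: a→b (+1), pos 2: n→w (+9), pos 3: y→z (+1) — repeating every 2. A repeating key of period 2 is used — shifts +9, +1 over and over.
Decoding firmn: f−9=w, i−1=h, r−9=i, m−1=l, n−9=e.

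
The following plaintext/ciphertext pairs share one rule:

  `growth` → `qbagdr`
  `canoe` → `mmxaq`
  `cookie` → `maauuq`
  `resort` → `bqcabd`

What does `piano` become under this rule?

zumxa

The shift depends on letter class: consonant g→q is +10, but vowel o→a is +12. The rule splits by letter class: vowels +12, consonants +10.
Applying it to piano: p(cons)+10=z, i(vowel)+12=u, a(vowel)+12=m, n(cons)+10=x, o(vowel)+12=a.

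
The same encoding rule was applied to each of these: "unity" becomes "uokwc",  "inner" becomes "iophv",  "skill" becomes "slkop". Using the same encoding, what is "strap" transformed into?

sutdt

In unity: u→u is +0, n→o is +1, i→k is +2, t→w is +3 — the shift increases by 1 each position. Letter i (0-indexed) is shifted by i+0, so successive shifts are 0, 1, 2, ….
Applying it to strap: s+0=s, t+1=u, r+2=t, a+3=d, p+4=t.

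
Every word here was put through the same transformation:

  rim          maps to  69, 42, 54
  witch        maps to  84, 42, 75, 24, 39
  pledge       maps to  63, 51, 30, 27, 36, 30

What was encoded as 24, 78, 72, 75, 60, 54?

r(#18)→69 and i(#9)→42: differences scale by 3, so n = 3·pos + 15. With a=1..z=26, the number is 3·pos + 15.
Decoding 24, 78, 72, 75, 60, 54: 24→(24−15)÷3=3=c, 78→(78−15)÷3=21=u, 72→(72−15)÷3=19=s, 75→(75−15)÷3=20=t, 60→(60−15)÷3=15=o, 54→(54−15)÷3=13=m.

custom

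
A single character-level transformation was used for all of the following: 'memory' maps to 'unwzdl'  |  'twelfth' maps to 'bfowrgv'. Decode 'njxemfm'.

fantasy

In memory: m→u is +8, e→n is +9, m→w is +10, o→z is +11 — the shift increases by 1 each position. Letter i (0-indexed) is shifted by i+8, so successive shifts are 8, 9, 10, ….
Decoding njxemfm: n−8=f, j−9=a, x−10=n, e−11=t, m−12=a, f−13=s, m−14=y.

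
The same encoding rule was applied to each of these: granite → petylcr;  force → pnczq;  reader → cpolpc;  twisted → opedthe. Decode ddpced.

stress

The output letters match the input read backwards, each shifted +11: granite reversed is etinarg. Read the word backwards and shift each letter +11.
Reversing it on ddpced: shift back: d−11=s, d−11=s, p−11=e, c−11=r, e−11=t, d−11=s → sserts; then reverse → stress.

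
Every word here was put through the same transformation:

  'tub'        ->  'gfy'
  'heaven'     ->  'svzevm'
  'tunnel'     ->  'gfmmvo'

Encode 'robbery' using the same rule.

Each pair mirrors across the alphabet (t↔g, u↔f, b↔y): positions sum to 25. This is the alphabet-reversal cipher (Atbash): a becomes z, b becomes y, etc.
For robbery: r↔i, o↔l, b↔y, b↔y, e↔v, r↔i, y↔b.

ilyyvib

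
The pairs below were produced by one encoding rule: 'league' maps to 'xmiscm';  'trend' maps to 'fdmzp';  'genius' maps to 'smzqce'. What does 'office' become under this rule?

The shift depends on letter class: consonant l→x is +12, but vowel e→m is +8. The rule splits by letter class: vowels +8, consonants +12.
On office: o(vowel)+8=w, f(cons)+12=r, f(cons)+12=r, i(vowel)+8=q, c(cons)+12=o, e(vowel)+8=m.

wrrqom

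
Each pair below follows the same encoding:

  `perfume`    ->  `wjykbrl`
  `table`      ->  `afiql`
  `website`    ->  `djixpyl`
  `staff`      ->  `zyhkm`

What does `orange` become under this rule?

vwhsnj

Shifts by position in perfume: pos 0: p→w (+7), pos 1: e→j (+5), pos 2: r→y (+7), pos 3: f→k (+5) — repeating every 2. A repeating key of period 2 is used — shifts +7, +5 over and over.
For orange: o+7=v, r+5=w, a+7=h, n+5=s, g+7=n, e+5=j.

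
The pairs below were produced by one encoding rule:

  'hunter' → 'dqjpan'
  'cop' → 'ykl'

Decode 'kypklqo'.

octopus

This is a Caesar cipher with shift 22.
Decoding kypklqo: k−22=o, y−22=c, p−22=t, k−22=o, l−22=p, q−22=u, o−22=s.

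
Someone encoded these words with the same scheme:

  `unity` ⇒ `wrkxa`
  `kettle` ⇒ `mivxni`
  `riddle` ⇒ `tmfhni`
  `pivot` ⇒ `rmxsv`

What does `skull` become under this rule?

uowpn

Shifts by position in unity: pos 0: u→w (+2), pos 1: n→r (+4), pos 2: i→k (+2), pos 3: t→x (+4) — repeating every 2. A repeating key of period 2 is used — shifts +2, +4 over and over.
For skull: s+2=u, k+4=o, u+2=w, l+4=p, l+2=n.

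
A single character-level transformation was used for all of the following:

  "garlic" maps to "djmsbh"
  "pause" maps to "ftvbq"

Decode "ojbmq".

The output letters match the input read backwards, each shifted +1: garlic reversed is cilrag. The word is reversed, then every letter is shifted forward by 1.
Reversing it on ojbmq: shift back: o−1=n, j−1=i, b−1=a, m−1=l, q−1=p → nialp; then reverse → plain.

plain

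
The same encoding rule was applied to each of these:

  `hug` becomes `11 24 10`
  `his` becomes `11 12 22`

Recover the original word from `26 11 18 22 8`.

h is letter #8 and maps to 11: an offset of 3. Letters become their 1-based position plus 3 (so a→4, b→5, …).
Reversing it on 26 11 18 22 8: 26→(26−3)÷1=23=w, 11→(11−3)÷1=8=h, 18→(18−3)÷1=15=o, 22→(22−3)÷1=19=s, 8→(8−3)÷1=5=e.

whose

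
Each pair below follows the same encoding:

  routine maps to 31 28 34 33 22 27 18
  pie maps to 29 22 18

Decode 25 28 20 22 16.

logic

The number is (letter's place in the alphabet, a=1) + 13.
Undoing it on 25 28 20 22 16: 25→(25−13)÷1=12=l, 28→(28−13)÷1=15=o, 20→(20−13)÷1=7=g, 22→(22−13)÷1=9=i, 16→(16−13)÷1=3=c.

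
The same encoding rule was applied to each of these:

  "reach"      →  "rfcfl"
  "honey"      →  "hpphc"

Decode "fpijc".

In reach: r→r is +0, e→f is +1, a→c is +2, c→f is +3 — the shift increases by 1 each position. The shift increases by 1 at each position, starting from +0: 0, 1, 2, ….
Undoing it on fpijc: f−0=f, p−1=o, i−2=g, j−3=g, c−4=y.

foggy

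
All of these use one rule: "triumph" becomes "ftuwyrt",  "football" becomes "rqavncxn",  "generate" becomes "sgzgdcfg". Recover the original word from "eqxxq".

solve

Shifts by position in triumph: pos 0: t→f (+12), pos 1: r→t (+2), pos 2: i→u (+12), pos 3: u→w (+2) — repeating every 2. A repeating key of period 2 is used — shifts +12, +2 over and over.
Undoing it on eqxxq: e−12=s, q−2=o, x−12=l, x−2=v, q−12=e.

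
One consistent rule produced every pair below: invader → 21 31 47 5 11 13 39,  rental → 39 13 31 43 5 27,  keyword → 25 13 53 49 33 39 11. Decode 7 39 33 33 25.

brook

Each letter becomes 2×(its alphabet position, a=1..z=26) + 3.
Undoing it on 7 39 33 33 25: 7→(7−3)÷2=2=b, 39→(39−3)÷2=18=r, 33→(33−3)÷2=15=o, 33→(33−3)÷2=15=o, 25→(25−3)÷2=11=k.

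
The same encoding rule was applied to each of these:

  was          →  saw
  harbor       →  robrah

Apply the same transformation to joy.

The word is simply reversed.
For joy: reverse → yoj.

yoj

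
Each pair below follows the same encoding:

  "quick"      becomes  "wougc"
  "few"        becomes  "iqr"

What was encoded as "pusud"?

The word is reversed, then every letter is shifted forward by 12.
Decoding pusud: shift back: p−12=d, u−12=i, s−12=g, u−12=i, d−12=r → digir; then reverse → rigid.

rigid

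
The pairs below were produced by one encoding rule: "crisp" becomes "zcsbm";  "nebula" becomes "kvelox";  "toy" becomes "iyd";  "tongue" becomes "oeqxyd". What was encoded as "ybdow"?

metro

The output letters match the input read backwards, each shifted +10: crisp reversed is psirc. Read the word backwards and shift each letter +10.
Reversing it on ybdow: shift back: y−10=o, b−10=r, d−10=t, o−10=e, w−10=m → ortem; then reverse → metro.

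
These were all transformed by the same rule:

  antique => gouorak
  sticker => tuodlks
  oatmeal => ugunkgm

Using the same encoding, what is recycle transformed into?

The shift depends on letter class: consonant n→o is +1, but vowel a→g is +6. Vowels shift forward by 6 and consonants shift forward by 1.
On recycle: r(cons)+1=s, e(vowel)+6=k, c(cons)+1=d, y(cons)+1=z, c(cons)+1=d, l(cons)+1=m, e(vowel)+6=k.

skdzdmk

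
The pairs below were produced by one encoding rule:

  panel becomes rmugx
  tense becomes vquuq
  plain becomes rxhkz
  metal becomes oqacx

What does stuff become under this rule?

ufbhr

Shifts by position in panel: pos 0: p→r (+2), pos 1: a→m (+12), pos 2: n→u (+7), pos 3: e→g (+2), pos 4: l→x (+12) — repeating every 3. It's a Vigenère-style cipher with numeric key [2,12,7]: position i shifts by key[i mod 3].
For stuff: s+2=u, t+12=f, u+7=b, f+2=h, f+12=r.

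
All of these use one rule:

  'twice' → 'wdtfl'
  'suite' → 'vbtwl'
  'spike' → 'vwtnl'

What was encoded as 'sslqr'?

Shifts by position in twice: pos 0: t→w (+3), pos 1: w→d (+7), pos 2: i→t (+11), pos 3: c→f (+3), pos 4: e→l (+7) — repeating every 3. It's a Vigenère-style cipher with numeric key [3,7,11]: position i shifts by key[i mod 3].
Reversing it on sslqr: s−3=p, s−7=l, l−11=a, q−3=n, r−7=k.

plank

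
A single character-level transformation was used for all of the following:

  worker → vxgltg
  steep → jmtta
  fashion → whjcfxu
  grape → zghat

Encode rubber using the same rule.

gpkktg

w(22)→v(21) and o(14)→x(23) fit y≡3x+7 (mod 26); the inverse of 3 mod 26 is 9. Each letter's alphabet position (a=0..z=25) is mapped through 3·x+7 mod 26 — an affine cipher.
For rubber: r(17)→3·17+7≡6=g; u(20)→3·20+7≡15=p; b(1)→3·1+7≡10=k; b(1)→3·1+7≡10=k; e(4)→3·4+7≡19=t; r(17)→3·17+7≡6=g (all mod 26).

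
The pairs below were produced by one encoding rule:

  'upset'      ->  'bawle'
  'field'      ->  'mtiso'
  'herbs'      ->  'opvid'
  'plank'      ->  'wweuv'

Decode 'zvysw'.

Shifts by position in upset: pos 0: u→b (+7), pos 1: p→a (+11), pos 2: s→w (+4), pos 3: e→l (+7), pos 4: t→e (+11) — repeating every 3. The shifts repeat in a cycle of length 3: positions 0,1,… shift by +7, +11, +4, then the pattern repeats.
Decoding zvysw: z−7=s, v−11=k, y−4=u, s−7=l, w−11=l.

skull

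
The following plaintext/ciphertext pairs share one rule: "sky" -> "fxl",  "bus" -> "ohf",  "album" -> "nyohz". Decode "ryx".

Compare letters: s→f is +13, k→x is +13, y→l is +13 — a constant shift. It's a constant shift of +13 (ROT13).
Reversing it on ryx: r−13=e, y−13=l, x−13=k.

elk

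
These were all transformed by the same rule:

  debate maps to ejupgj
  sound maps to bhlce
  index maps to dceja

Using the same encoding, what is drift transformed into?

Treating letters as 0–25, the rule is x ↦ 5x + 15 (mod 26).
Applying it to drift: d(3)→5·3+15≡4=e; r(17)→5·17+15≡22=w; i(8)→5·8+15≡3=d; f(5)→5·5+15≡14=o; t(19)→5·19+15≡6=g (all mod 26).

ewdog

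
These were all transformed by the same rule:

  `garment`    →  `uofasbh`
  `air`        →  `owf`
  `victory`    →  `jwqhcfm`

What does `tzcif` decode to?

Compare letters: g→u is +14, a→o is +14, r→f is +14 — a constant shift. It's a constant shift of +14 (ROT14).
Undoing it on tzcif: t−14=f, z−14=l, c−14=o, i−14=u, f−14=r.

flour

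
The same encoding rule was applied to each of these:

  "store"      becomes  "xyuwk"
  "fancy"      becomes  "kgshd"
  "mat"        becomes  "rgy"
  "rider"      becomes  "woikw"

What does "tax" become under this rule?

The shift depends on letter class: consonant s→x is +5, but vowel o→u is +6. The rule splits by letter class: vowels +6, consonants +5.
Applying it to tax: t(cons)+5=y, a(vowel)+6=g, x(cons)+5=c.

ygc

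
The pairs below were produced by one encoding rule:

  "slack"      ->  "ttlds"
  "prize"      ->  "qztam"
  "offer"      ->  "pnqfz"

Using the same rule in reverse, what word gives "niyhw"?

mango

The shifts repeat in a cycle of length 3: positions 0,1,… shift by +1, +8, +11, then the pattern repeats.
Reversing it on niyhw: n−1=m, i−8=a, y−11=n, h−1=g, w−8=o.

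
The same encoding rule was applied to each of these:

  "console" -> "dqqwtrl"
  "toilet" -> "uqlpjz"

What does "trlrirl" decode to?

In console: c→d is +1, o→q is +2, n→q is +3, s→w is +4 — the shift increases by 1 each position. The shift increases by 1 at each position, starting from +1: 1, 2, 3, ….
Decoding trlrirl: t−1=s, r−2=p, l−3=i, r−4=n, i−5=d, r−6=l, l−7=e.

spindle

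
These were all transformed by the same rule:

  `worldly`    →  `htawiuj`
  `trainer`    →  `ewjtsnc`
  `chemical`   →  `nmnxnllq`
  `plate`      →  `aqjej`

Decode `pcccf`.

Shifts by position in worldly: pos 0: w→h (+11), pos 1: o→t (+5), pos 2: r→a (+9), pos 3: l→w (+11), pos 4: d→i (+5), pos 5: l→u (+9) — repeating every 3. It's a Vigenère-style cipher with numeric key [11,5,9]: position i shifts by key[i mod 3].
Undoing it on pcccf: p−11=e, c−5=x, c−9=t, c−11=r, f−5=a.

extra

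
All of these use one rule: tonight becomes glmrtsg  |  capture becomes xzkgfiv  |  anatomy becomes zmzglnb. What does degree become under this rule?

Each pair mirrors across the alphabet (t↔g, o↔l, n↔m): positions sum to 25. This is the alphabet-reversal cipher (Atbash): a becomes z, b becomes y, etc.
On degree: d↔w, e↔v, g↔t, r↔i, e↔v, e↔v.

wvtivv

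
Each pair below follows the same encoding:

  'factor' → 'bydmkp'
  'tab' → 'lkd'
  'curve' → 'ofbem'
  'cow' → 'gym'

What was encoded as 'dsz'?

The output letters match the input read backwards, each shifted +10: factor reversed is rotcaf. The word is reversed, then every letter is shifted forward by 10.
Undoing it on dsz: shift back: d−10=t, s−10=i, z−10=p → tip; then reverse → pit.

pit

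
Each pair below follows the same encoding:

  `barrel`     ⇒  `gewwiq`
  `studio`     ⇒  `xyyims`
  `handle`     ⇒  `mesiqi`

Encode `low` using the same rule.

qsb

The shift depends on letter class: consonant b→g is +5, but vowel a→e is +4. Vowels shift forward by 4 and consonants shift forward by 5.
Applying it to low: l(cons)+5=q, o(vowel)+4=s, w(cons)+5=b.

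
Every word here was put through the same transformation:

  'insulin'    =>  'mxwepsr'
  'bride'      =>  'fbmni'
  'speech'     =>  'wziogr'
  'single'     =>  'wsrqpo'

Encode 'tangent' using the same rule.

xkrqixx

Shifts by position in insulin: pos 0: i→m (+4), pos 1: n→x (+10), pos 2: s→w (+4), pos 3: u→e (+10) — repeating every 2. It's a Vigenère-style cipher with numeric key [4,10]: position i shifts by key[i mod 2].
Applying it to tangent: t+4=x, a+10=k, n+4=r, g+10=q, e+4=i, n+10=x, t+4=x.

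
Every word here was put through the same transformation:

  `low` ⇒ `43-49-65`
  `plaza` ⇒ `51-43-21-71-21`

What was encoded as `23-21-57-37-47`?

basin

With a=1..z=26, the number is 2·pos + 19.
Decoding 23-21-57-37-47: 23→(23−19)÷2=2=b, 21→(21−19)÷2=1=a, 57→(57−19)÷2=19=s, 37→(37−19)÷2=9=i, 47→(47−19)÷2=14=n.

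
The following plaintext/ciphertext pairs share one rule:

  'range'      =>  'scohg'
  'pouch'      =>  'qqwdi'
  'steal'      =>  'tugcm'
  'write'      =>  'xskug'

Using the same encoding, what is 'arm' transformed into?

The shift depends on letter class: consonant r→s is +1, but vowel a→c is +2. Vowels shift forward by 2 and consonants shift forward by 1.
Applying it to arm: a(vowel)+2=c, r(cons)+1=s, m(cons)+1=n.

csn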